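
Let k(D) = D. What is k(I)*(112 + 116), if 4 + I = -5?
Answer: -2052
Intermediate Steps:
I = -9 (I = -4 - 5 = -9)
k(I)*(112 + 116) = -9*(112 + 116) = -9*228 = -2052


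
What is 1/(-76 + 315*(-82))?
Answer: -1/25906 ≈ -3.8601e-5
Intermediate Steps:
1/(-76 + 315*(-82)) = 1/(-76 - 25830) = 1/(-25906) = -1/25906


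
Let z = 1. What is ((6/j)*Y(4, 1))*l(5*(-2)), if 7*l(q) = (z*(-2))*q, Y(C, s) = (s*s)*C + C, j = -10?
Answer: -96/7 ≈ -13.714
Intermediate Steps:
Y(C, s) = C + C*s² (Y(C, s) = s²*C + C = C*s² + C = C + C*s²)
l(q) = -2*q/7 (l(q) = ((1*(-2))*q)/7 = (-2*q)/7 = -2*q/7)
((6/j)*Y(4, 1))*l(5*(-2)) = ((6/(-10))*(4*(1 + 1²)))*(-10*(-2)/7) = ((6*(-⅒))*(4*(1 + 1)))*(-2/7*(-10)) = -12*2/5*(20/7) = -⅗*8*(20/7) = -24/5*20/7 = -96/7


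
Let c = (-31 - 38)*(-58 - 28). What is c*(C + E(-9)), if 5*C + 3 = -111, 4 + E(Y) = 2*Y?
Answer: -1329216/5 ≈ -2.6584e+5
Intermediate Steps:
E(Y) = -4 + 2*Y
C = -114/5 (C = -3/5 + (1/5)*(-111) = -3/5 - 111/5 = -114/5 ≈ -22.800)
c = 5934 (c = -69*(-86) = 5934)
c*(C + E(-9)) = 5934*(-114/5 + (-4 + 2*(-9))) = 5934*(-114/5 + (-4 - 18)) = 5934*(-114/5 - 22) = 5934*(-224/5) = -1329216/5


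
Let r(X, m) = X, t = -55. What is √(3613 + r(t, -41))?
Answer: √3558 ≈ 59.649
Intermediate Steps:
√(3613 + r(t, -41)) = √(3613 - 55) = √3558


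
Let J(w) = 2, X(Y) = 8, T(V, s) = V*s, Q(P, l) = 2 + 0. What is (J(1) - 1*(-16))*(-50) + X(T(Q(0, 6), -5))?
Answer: -892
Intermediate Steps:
Q(P, l) = 2
(J(1) - 1*(-16))*(-50) + X(T(Q(0, 6), -5)) = (2 - 1*(-16))*(-50) + 8 = (2 + 16)*(-50) + 8 = 18*(-50) + 8 = -900 + 8 = -892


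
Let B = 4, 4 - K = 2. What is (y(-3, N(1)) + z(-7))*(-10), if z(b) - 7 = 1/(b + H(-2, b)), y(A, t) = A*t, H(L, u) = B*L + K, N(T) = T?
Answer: -510/13 ≈ -39.231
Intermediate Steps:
K = 2 (K = 4 - 1*2 = 4 - 2 = 2)
H(L, u) = 2 + 4*L (H(L, u) = 4*L + 2 = 2 + 4*L)
z(b) = 7 + 1/(-6 + b) (z(b) = 7 + 1/(b + (2 + 4*(-2))) = 7 + 1/(b + (2 - 8)) = 7 + 1/(b - 6) = 7 + 1/(-6 + b))
(y(-3, N(1)) + z(-7))*(-10) = (-3*1 + (-41 + 7*(-7))/(-6 - 7))*(-10) = (-3 + (-41 - 49)/(-13))*(-10) = (-3 - 1/13*(-90))*(-10) = (-3 + 90/13)*(-10) = (51/13)*(-10) = -510/13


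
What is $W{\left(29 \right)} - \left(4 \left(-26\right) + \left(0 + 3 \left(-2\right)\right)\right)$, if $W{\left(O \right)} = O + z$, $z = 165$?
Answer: $304$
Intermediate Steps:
$W{\left(O \right)} = 165 + O$ ($W{\left(O \right)} = O + 165 = 165 + O$)
$W{\left(29 \right)} - \left(4 \left(-26\right) + \left(0 + 3 \left(-2\right)\right)\right) = \left(165 + 29\right) - \left(4 \left(-26\right) + \left(0 + 3 \left(-2\right)\right)\right) = 194 - \left(-104 + \left(0 - 6\right)\right) = 194 - \left(-104 - 6\right) = 194 - -110 = 194 + 110 = 304$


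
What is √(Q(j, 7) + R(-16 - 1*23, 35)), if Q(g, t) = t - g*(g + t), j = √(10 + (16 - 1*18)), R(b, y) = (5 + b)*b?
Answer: √(1325 - 14*√2) ≈ 36.128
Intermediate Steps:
R(b, y) = b*(5 + b)
j = 2*√2 (j = √(10 + (16 - 18)) = √(10 - 2) = √8 = 2*√2 ≈ 2.8284)
Q(g, t) = t - g*(g + t)
√(Q(j, 7) + R(-16 - 1*23, 35)) = √((7 - (2*√2)² - 1*2*√2*7) + (-16 - 1*23)*(5 + (-16 - 1*23))) = √((7 - 1*8 - 14*√2) + (-16 - 23)*(5 + (-16 - 23))) = √((7 - 8 - 14*√2) - 39*(5 - 39)) = √((-1 - 14*√2) - 39*(-34)) = √((-1 - 14*√2) + 1326) = √(1325 - 14*√2)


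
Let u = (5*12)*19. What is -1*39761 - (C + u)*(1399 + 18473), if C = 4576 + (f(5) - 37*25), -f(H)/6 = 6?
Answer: -94531121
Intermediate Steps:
u = 1140 (u = 60*19 = 1140)
f(H) = -36 (f(H) = -6*6 = -36)
C = 3615 (C = 4576 + (-36 - 37*25) = 4576 + (-36 - 925) = 4576 - 961 = 3615)
-1*39761 - (C + u)*(1399 + 18473) = -1*39761 - (3615 + 1140)*(1399 + 18473) = -39761 - 4755*19872 = -39761 - 1*94491360 = -39761 - 94491360 = -94531121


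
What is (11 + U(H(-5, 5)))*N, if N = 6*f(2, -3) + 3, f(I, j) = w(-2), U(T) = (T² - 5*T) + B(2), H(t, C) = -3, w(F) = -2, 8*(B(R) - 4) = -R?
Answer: -1395/4 ≈ -348.75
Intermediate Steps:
B(R) = 4 - R/8 (B(R) = 4 + (-R)/8 = 4 - R/8)
U(T) = 15/4 + T² - 5*T (U(T) = (T² - 5*T) + (4 - ⅛*2) = (T² - 5*T) + (4 - ¼) = (T² - 5*T) + 15/4 = 15/4 + T² - 5*T)
f(I, j) = -2
N = -9 (N = 6*(-2) + 3 = -12 + 3 = -9)
(11 + U(H(-5, 5)))*N = (11 + (15/4 + (-3)² - 5*(-3)))*(-9) = (11 + (15/4 + 9 + 15))*(-9) = (11 + 111/4)*(-9) = (155/4)*(-9) = -1395/4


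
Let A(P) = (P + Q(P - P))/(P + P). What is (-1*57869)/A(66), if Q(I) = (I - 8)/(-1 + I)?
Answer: -3819354/37 ≈ -1.0323e+5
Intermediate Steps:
Q(I) = (-8 + I)/(-1 + I)
A(P) = (8 + P)/(2*P) (A(P) = (P + (-8 + (P - P))/(-1 + (P - P)))/(P + P) = (P + (-8 + 0)/(-1 + 0))/((2*P)) = (P - 8/(-1))*(1/(2*P)) = (P - 1*(-8))*(1/(2*P)) = (P + 8)*(1/(2*P)) = (8 + P)*(1/(2*P)) = (8 + P)/(2*P))
(-1*57869)/A(66) = (-1*57869)/(((½)*(8 + 66)/66)) = -57869/((½)*(1/66)*74) = -57869/37/66 = -57869*66/37 = -3819354/37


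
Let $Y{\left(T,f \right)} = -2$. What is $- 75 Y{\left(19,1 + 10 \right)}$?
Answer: $150$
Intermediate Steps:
$- 75 Y{\left(19,1 + 10 \right)} = \left(-75\right) \left(-2\right) = 150$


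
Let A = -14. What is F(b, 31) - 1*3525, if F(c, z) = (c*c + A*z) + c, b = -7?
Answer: -3917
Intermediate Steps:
F(c, z) = c + c² - 14*z (F(c, z) = (c*c - 14*z) + c = (c² - 14*z) + c = c + c² - 14*z)
F(b, 31) - 1*3525 = (-7 + (-7)² - 14*31) - 1*3525 = (-7 + 49 - 434) - 3525 = -392 - 3525 = -3917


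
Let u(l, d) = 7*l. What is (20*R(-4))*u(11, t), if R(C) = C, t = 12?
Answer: -6160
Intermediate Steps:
(20*R(-4))*u(11, t) = (20*(-4))*(7*11) = -80*77 = -6160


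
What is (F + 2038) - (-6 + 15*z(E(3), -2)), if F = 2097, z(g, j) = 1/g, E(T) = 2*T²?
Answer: 24841/6 ≈ 4140.2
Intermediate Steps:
(F + 2038) - (-6 + 15*z(E(3), -2)) = (2097 + 2038) - (-6 + 15/((2*3²))) = 4135 - (-6 + 15/((2*9))) = 4135 - (-6 + 15/18) = 4135 - (-6 + 15*(1/18)) = 4135 - (-6 + ⅚) = 4135 - 1*(-31/6) = 4135 + 31/6 = 24841/6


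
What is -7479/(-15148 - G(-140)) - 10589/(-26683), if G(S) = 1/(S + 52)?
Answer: 10558950121/11856350903 ≈ 0.89057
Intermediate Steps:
G(S) = 1/(52 + S)
-7479/(-15148 - G(-140)) - 10589/(-26683) = -7479/(-15148 - 1/(52 - 140)) - 10589/(-26683) = -7479/(-15148 - 1/(-88)) - 10589*(-1/26683) = -7479/(-15148 - 1*(-1/88)) + 10589/26683 = -7479/(-15148 + 1/88) + 10589/26683 = -7479/(-1333023/88) + 10589/26683 = -7479*(-88/1333023) + 10589/26683 = 219384/444341 + 10589/26683 = 10558950121/11856350903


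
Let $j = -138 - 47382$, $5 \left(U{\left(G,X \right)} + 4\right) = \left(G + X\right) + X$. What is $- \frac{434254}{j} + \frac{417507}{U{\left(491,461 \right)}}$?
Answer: $\frac{49902289511}{33097680} \approx 1507.7$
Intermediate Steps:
$U{\left(G,X \right)} = -4 + \frac{G}{5} + \frac{2 X}{5}$ ($U{\left(G,X \right)} = -4 + \frac{\left(G + X\right) + X}{5} = -4 + \frac{G + 2 X}{5} = -4 + \left(\frac{G}{5} + \frac{2 X}{5}\right) = -4 + \frac{G}{5} + \frac{2 X}{5}$)
$j = -47520$ ($j = -138 - 47382 = -47520$)
$- \frac{434254}{j} + \frac{417507}{U{\left(491,461 \right)}} = - \frac{434254}{-47520} + \frac{417507}{-4 + \frac{1}{5} \cdot 491 + \frac{2}{5} \cdot 461} = \left(-434254\right) \left(- \frac{1}{47520}\right) + \frac{417507}{-4 + \frac{491}{5} + \frac{922}{5}} = \frac{217127}{23760} + \frac{417507}{\frac{1393}{5}} = \frac{217127}{23760} + 417507 \cdot \frac{5}{1393} = \frac{217127}{23760} + \frac{2087535}{1393} = \frac{49902289511}{33097680}$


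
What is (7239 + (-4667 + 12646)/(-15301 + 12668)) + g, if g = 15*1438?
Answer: 75846118/2633 ≈ 28806.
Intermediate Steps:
g = 21570
(7239 + (-4667 + 12646)/(-15301 + 12668)) + g = (7239 + (-4667 + 12646)/(-15301 + 12668)) + 21570 = (7239 + 7979/(-2633)) + 21570 = (7239 + 7979*(-1/2633)) + 21570 = (7239 - 7979/2633) + 21570 = 19052308/2633 + 21570 = 75846118/2633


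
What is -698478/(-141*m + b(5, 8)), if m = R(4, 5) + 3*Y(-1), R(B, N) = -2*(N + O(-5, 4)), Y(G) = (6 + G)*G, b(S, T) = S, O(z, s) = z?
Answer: -349239/1060 ≈ -329.47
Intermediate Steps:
Y(G) = G*(6 + G)
R(B, N) = 10 - 2*N (R(B, N) = -2*(N - 5) = -2*(-5 + N) = 10 - 2*N)
m = -15 (m = (10 - 2*5) + 3*(-(6 - 1)) = (10 - 10) + 3*(-1*5) = 0 + 3*(-5) = 0 - 15 = -15)
-698478/(-141*m + b(5, 8)) = -698478/(-141*(-15) + 5) = -698478/(2115 + 5) = -698478/2120 = -698478*1/2120 = -349239/1060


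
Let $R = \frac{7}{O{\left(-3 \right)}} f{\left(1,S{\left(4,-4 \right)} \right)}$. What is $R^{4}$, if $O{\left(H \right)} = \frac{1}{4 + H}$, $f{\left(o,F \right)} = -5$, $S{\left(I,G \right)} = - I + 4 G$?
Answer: $1500625$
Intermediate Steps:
$R = -35$ ($R = \frac{7}{\frac{1}{4 - 3}} \left(-5\right) = \frac{7}{1^{-1}} \left(-5\right) = \frac{7}{1} \left(-5\right) = 7 \cdot 1 \left(-5\right) = 7 \left(-5\right) = -35$)
$R^{4} = \left(-35\right)^{4} = 1500625$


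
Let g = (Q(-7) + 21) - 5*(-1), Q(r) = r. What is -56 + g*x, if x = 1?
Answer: -37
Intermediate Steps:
g = 19 (g = (-7 + 21) - 5*(-1) = 14 + 5 = 19)
-56 + g*x = -56 + 19*1 = -56 + 19 = -37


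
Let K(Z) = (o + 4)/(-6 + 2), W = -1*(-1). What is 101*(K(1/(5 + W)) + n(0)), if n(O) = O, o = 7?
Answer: -1111/4 ≈ -277.75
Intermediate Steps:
W = 1
K(Z) = -11/4 (K(Z) = (7 + 4)/(-6 + 2) = 11/(-4) = 11*(-¼) = -11/4)
101*(K(1/(5 + W)) + n(0)) = 101*(-11/4 + 0) = 101*(-11/4) = -1111/4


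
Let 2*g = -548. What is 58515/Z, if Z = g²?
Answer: 58515/75076 ≈ 0.77941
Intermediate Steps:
g = -274 (g = (½)*(-548) = -274)
Z = 75076 (Z = (-274)² = 75076)
58515/Z = 58515/75076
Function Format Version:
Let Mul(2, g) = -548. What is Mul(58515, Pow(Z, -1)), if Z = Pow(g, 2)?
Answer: Rational(58515, 75076) ≈ 0.77941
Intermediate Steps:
g = -274 (g = Mul(Rational(1, 2), -548) = -274)
Z = 75076 (Z = Pow(-274, 2) = 75076)
Mul(58515, Pow(Z, -1)) = Mul(58515, Pow(75076, -1)) = Mul(58515, Rational(1, 75076)) = Rational(58515, 75076)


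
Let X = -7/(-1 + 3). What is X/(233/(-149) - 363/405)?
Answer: 140805/98968 ≈ 1.4227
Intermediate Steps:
X = -7/2 ≈ -3.5000
X/(233/(-149) - 363/405) = -7/(2*(233/(-149) - 363/405)) = -7/(2*(233*(-1/149) - 363*1/405)) = -7/(2*(-233/149 - 121/135)) = -7/(2*(-49484/20115)) = -7/2*(-20115/49484) = 140805/98968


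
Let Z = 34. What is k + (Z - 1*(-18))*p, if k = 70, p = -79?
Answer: -4038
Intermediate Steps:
k + (Z - 1*(-18))*p = 70 + (34 - 1*(-18))*(-79) = 70 + (34 + 18)*(-79) = 70 + 52*(-79) = 70 - 4108 = -4038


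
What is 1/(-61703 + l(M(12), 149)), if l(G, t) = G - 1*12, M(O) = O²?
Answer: -1/61571 ≈ -1.6241e-5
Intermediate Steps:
l(G, t) = -12 + G (l(G, t) = G - 12 = -12 + G)
1/(-61703 + l(M(12), 149)) = 1/(-61703 + (-12 + 12²)) = 1/(-61703 + (-12 + 144)) = 1/(-61703 + 132) = 1/(-61571) = -1/61571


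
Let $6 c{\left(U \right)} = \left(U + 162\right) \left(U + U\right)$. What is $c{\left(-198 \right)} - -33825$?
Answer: $36201$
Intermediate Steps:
$c{\left(U \right)} = \frac{U \left(162 + U\right)}{3}$ ($c{\left(U \right)} = \frac{\left(U + 162\right) \left(U + U\right)}{6} = \frac{\left(162 + U\right) 2 U}{6} = \frac{2 U \left(162 + U\right)}{6} = \frac{U \left(162 + U\right)}{3}$)
$c{\left(-198 \right)} - -33825 = \frac{1}{3} \left(-198\right) \left(162 - 198\right) - -33825 = \frac{1}{3} \left(-198\right) \left(-36\right) + 33825 = 2376 + 33825 = 36201$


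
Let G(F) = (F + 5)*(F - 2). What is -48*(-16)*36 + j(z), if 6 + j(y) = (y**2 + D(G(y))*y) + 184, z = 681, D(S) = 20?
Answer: 505207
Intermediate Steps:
G(F) = (-2 + F)*(5 + F) (G(F) = (5 + F)*(-2 + F) = (-2 + F)*(5 + F))
j(y) = 178 + y**2 + 20*y (j(y) = -6 + ((y**2 + 20*y) + 184) = -6 + (184 + y**2 + 20*y) = 178 + y**2 + 20*y)
-48*(-16)*36 + j(z) = -48*(-16)*36 + (178 + 681**2 + 20*681) = 768*36 + (178 + 463761 + 13620) = 27648 + 477559 = 505207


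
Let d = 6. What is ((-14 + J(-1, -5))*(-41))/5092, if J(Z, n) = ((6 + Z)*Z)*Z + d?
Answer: 123/5092 ≈ 0.024156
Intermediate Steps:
J(Z, n) = 6 + Z**2*(6 + Z) (J(Z, n) = ((6 + Z)*Z)*Z + 6 = (Z*(6 + Z))*Z + 6 = Z**2*(6 + Z) + 6 = 6 + Z**2*(6 + Z))
((-14 + J(-1, -5))*(-41))/5092 = ((-14 + (6 + (-1)**3 + 6*(-1)**2))*(-41))/5092 = ((-14 + (6 - 1 + 6*1))*(-41))*(1/5092) = ((-14 + (6 - 1 + 6))*(-41))*(1/5092) = ((-14 + 11)*(-41))*(1/5092) = -3*(-41)*(1/5092) = 123*(1/5092) = 123/5092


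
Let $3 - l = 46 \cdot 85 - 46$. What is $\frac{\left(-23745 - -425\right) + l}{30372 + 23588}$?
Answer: $- \frac{27181}{53960} \approx -0.50373$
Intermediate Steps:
$l = -3861$ ($l = 3 - \left(46 \cdot 85 - 46\right) = 3 - \left(3910 - 46\right) = 3 - 3864 = -3861$)
$\frac{\left(-23745 - -425\right) + l}{30372 + 23588} = \frac{\left(-23745 - -425\right) - 3861}{30372 + 23588} = \frac{\left(-23745 + 425\right) - 3861}{53960} = \left(-23320 - 3861\right) \frac{1}{53960} = \left(-27181\right) \frac{1}{53960} = - \frac{27181}{53960}$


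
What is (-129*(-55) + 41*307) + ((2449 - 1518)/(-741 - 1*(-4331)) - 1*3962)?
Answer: 56435731/3590 ≈ 15720.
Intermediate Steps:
(-129*(-55) + 41*307) + ((2449 - 1518)/(-741 - 1*(-4331)) - 1*3962) = (7095 + 12587) + (931/(-741 + 4331) - 3962) = 19682 + (931/3590 - 3962) = 19682 - 14222649/3590 = 56435731/3590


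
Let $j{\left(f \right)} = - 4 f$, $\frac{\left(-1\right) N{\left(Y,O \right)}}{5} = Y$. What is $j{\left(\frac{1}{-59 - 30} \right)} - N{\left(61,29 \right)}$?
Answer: $\frac{27149}{89} \approx 305.04$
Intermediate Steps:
$N{\left(Y,O \right)} = - 5 Y$
$j{\left(\frac{1}{-59 - 30} \right)} - N{\left(61,29 \right)} = - \frac{4}{-59 - 30} - \left(-5\right) 61 = - \frac{4}{-89} - -305 = \left(-4\right) \left(- \frac{1}{89}\right) + 305 = \frac{4}{89} + 305 = \frac{27149}{89}$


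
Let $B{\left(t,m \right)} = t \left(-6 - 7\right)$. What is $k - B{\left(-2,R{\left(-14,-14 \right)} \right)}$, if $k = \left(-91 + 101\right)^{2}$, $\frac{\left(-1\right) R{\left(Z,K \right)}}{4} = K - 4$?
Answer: $74$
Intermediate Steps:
$R{\left(Z,K \right)} = 16 - 4 K$ ($R{\left(Z,K \right)} = - 4 \left(K - 4\right) = - 4 \left(-4 + K\right) = 16 - 4 K$)
$k = 100$ ($k = 10^{2} = 100$)
$B{\left(t,m \right)} = - 13 t$ ($B{\left(t,m \right)} = t \left(-13\right) = - 13 t$)
$k - B{\left(-2,R{\left(-14,-14 \right)} \right)} = 100 - \left(-13\right) \left(-2\right) = 100 - 26 = 74$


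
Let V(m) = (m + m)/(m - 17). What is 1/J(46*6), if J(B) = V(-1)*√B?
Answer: 3*√69/46 ≈ 0.54174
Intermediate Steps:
V(m) = 2*m/(-17 + m) (V(m) = (2*m)/(-17 + m) = 2*m/(-17 + m))
J(B) = √B/9 (J(B) = (2*(-1)/(-17 - 1))*√B = (2*(-1)/(-18))*√B = (2*(-1)*(-1/18))*√B = √B/9)
1/J(46*6) = 1/(√(46*6)/9) = 1/(√276/9) = 1/((2*√69)/9) = 1/(2*√69/9) = 3*√69/46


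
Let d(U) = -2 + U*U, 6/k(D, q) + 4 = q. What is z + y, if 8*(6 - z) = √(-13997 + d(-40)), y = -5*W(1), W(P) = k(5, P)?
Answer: 16 - I*√12399/8 ≈ 16.0 - 13.919*I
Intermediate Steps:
k(D, q) = 6/(-4 + q)
W(P) = 6/(-4 + P)
d(U) = -2 + U²
y = 10 (y = -30/(-4 + 1) = -30/(-3) = -30*(-1)/3 = -5*(-2) = 10)
z = 6 - I*√12399/8 (z = 6 - √(-13997 + (-2 + (-40)²))/8 = 6 - √(-13997 + (-2 + 1600))/8 = 6 - √(-13997 + 1598)/8 = 6 - I*√12399/8 ≈ 6.0 - 13.919*I)
z + y = (6 - I*√12399/8) + 10 = 16 - I*√12399/8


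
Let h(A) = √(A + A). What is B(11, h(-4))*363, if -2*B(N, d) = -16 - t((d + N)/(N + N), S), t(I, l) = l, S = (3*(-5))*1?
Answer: 363/2 ≈ 181.50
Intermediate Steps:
S = -15 (S = -15*1 = -15)
h(A) = √2*√A (h(A) = √(2*A) = √2*√A)
B(N, d) = ½ (B(N, d) = -(-16 - 1*(-15))/2 = -(-16 + 15)/2 = -½*(-1) = ½)
B(11, h(-4))*363 = (½)*363 = 363/2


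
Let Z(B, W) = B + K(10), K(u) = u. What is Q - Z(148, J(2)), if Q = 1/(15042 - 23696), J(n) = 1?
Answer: -1367333/8654 ≈ -158.00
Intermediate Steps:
Z(B, W) = 10 + B (Z(B, W) = B + 10 = 10 + B)
Q = -1/8654 (Q = 1/(-8654) = -1/8654 ≈ -0.00011555)
Q - Z(148, J(2)) = -1/8654 - (10 + 148) = -1/8654 - 1*158 = -1/8654 - 158 = -1367333/8654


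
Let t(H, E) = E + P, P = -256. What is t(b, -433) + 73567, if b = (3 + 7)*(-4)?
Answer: 72878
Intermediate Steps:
b = -40 (b = 10*(-4) = -40)
t(H, E) = -256 + E (t(H, E) = E - 256 = -256 + E)
t(b, -433) + 73567 = (-256 - 433) + 73567 = -689 + 73567 = 72878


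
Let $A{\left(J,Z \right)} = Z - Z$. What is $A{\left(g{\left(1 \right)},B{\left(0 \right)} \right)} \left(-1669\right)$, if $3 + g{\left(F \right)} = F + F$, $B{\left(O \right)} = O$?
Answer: $0$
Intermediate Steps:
$g{\left(F \right)} = -3 + 2 F$ ($g{\left(F \right)} = -3 + \left(F + F\right) = -3 + 2 F$)
$A{\left(J,Z \right)} = 0$
$A{\left(g{\left(1 \right)},B{\left(0 \right)} \right)} \left(-1669\right) = 0 \left(-1669\right) = 0$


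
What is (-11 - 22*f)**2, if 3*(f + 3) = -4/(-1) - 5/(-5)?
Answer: 3025/9 ≈ 336.11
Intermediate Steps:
f = -4/3 (f = -3 + (-4/(-1) - 5/(-5))/3 = -3 + (-4*(-1) - 5*(-1/5))/3 = -3 + (4 + 1)/3 = -3 + (1/3)*5 = -3 + 5/3 = -4/3 ≈ -1.3333)
(-11 - 22*f)**2 = (-11 - 22*(-4/3))**2 = (-11 + 88/3)**2 = (55/3)**2 = 3025/9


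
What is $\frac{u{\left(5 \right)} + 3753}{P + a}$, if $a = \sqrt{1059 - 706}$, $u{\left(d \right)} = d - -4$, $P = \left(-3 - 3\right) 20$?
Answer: $- \frac{41040}{1277} - \frac{342 \sqrt{353}}{1277} \approx -37.17$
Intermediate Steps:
$P = -120$ ($P = \left(-6\right) 20 = -120$)
$u{\left(d \right)} = 4 + d$ ($u{\left(d \right)} = d + 4 = 4 + d$)
$a = \sqrt{353} \approx 18.788$
$\frac{u{\left(5 \right)} + 3753}{P + a} = \frac{\left(4 + 5\right) + 3753}{-120 + \sqrt{353}} = \frac{9 + 3753}{-120 + \sqrt{353}} = \frac{3762}{-120 + \sqrt{353}}$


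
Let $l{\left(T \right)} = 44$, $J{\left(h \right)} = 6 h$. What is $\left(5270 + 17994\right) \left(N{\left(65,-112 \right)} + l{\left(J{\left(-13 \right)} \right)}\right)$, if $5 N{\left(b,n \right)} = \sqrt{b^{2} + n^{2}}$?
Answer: $1023616 + \frac{23264 \sqrt{16769}}{5} \approx 1.6261 \cdot 10^{6}$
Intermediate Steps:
$N{\left(b,n \right)} = \frac{\sqrt{b^{2} + n^{2}}}{5}$
$\left(5270 + 17994\right) \left(N{\left(65,-112 \right)} + l{\left(J{\left(-13 \right)} \right)}\right) = \left(5270 + 17994\right) \left(\frac{\sqrt{65^{2} + \left(-112\right)^{2}}}{5} + 44\right) = 23264 \left(\frac{\sqrt{4225 + 12544}}{5} + 44\right) = 23264 \left(\frac{\sqrt{16769}}{5} + 44\right) = 23264 \left(44 + \frac{\sqrt{16769}}{5}\right) = 1023616 + \frac{23264 \sqrt{16769}}{5}$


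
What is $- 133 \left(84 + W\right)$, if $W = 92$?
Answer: $-23408$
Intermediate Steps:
$- 133 \left(84 + W\right) = - 133 \left(84 + 92\right) = \left(-133\right) 176 = -23408$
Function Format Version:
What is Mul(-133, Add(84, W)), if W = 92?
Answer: -23408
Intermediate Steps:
Mul(-133, Add(84, W)) = Mul(-133, Add(84, 92)) = Mul(-133, 176) = -23408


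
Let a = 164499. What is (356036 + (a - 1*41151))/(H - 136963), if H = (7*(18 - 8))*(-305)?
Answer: -479384/158313 ≈ -3.0281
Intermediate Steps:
H = -21350 (H = (7*10)*(-305) = 70*(-305) = -21350)
(356036 + (a - 1*41151))/(H - 136963) = (356036 + (164499 - 1*41151))/(-21350 - 136963) = (356036 + (164499 - 41151))/(-158313) = (356036 + 123348)*(-1/158313) = 479384*(-1/158313) = -479384/158313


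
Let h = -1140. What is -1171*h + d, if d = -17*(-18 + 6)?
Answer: 1335144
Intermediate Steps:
d = 204 (d = -17*(-12) = 204)
-1171*h + d = -1171*(-1140) + 204 = 1334940 + 204 = 1335144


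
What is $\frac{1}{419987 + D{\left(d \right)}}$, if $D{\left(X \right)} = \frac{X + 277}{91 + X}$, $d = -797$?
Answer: $\frac{353}{148255671} \approx 2.381 \cdot 10^{-6}$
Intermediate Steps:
$D{\left(X \right)} = \frac{277 + X}{91 + X}$
$\frac{1}{419987 + D{\left(d \right)}} = \frac{1}{419987 + \frac{277 - 797}{91 - 797}} = \frac{1}{419987 + \frac{1}{-706} \left(-520\right)} = \frac{1}{419987 - - \frac{260}{353}} = \frac{1}{419987 + \frac{260}{353}} = \frac{1}{\frac{148255671}{353}} = \frac{353}{148255671}$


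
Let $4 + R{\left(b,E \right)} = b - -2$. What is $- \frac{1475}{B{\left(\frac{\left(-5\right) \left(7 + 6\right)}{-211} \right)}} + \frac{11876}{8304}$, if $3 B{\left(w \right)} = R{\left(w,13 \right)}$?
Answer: $\frac{646456411}{247044} \approx 2616.8$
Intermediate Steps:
$R{\left(b,E \right)} = -2 + b$ ($R{\left(b,E \right)} = -4 + \left(b - -2\right) = -4 + \left(b + 2\right) = -4 + \left(2 + b\right) = -2 + b$)
$B{\left(w \right)} = - \frac{2}{3} + \frac{w}{3}$ ($B{\left(w \right)} = \frac{-2 + w}{3} = - \frac{2}{3} + \frac{w}{3}$)
$- \frac{1475}{B{\left(\frac{\left(-5\right) \left(7 + 6\right)}{-211} \right)}} + \frac{11876}{8304} = - \frac{1475}{- \frac{2}{3} + \frac{- 5 \left(7 + 6\right) \frac{1}{-211}}{3}} + \frac{11876}{8304} = - \frac{1475}{- \frac{2}{3} + \frac{\left(-5\right) 13 \left(- \frac{1}{211}\right)}{3}} + 11876 \cdot \frac{1}{8304} = - \frac{1475}{- \frac{2}{3} + \frac{\left(-65\right) \left(- \frac{1}{211}\right)}{3}} + \frac{2969}{2076} = - \frac{1475}{- \frac{2}{3} + \frac{1}{3} \cdot \frac{65}{211}} + \frac{2969}{2076} = - \frac{1475}{- \frac{2}{3} + \frac{65}{633}} + \frac{2969}{2076} = - \frac{1475}{- \frac{119}{211}} + \frac{2969}{2076} = \left(-1475\right) \left(- \frac{211}{119}\right) + \frac{2969}{2076} = \frac{311225}{119} + \frac{2969}{2076} = \frac{646456411}{247044}$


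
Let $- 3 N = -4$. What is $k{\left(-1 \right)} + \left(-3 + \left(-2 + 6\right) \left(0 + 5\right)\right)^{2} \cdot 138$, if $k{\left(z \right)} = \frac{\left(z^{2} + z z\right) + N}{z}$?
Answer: $\frac{119636}{3} \approx 39879.0$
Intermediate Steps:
$N = \frac{4}{3}$ ($N = \left(- \frac{1}{3}\right) \left(-4\right) = \frac{4}{3} \approx 1.3333$)
$k{\left(z \right)} = \frac{\frac{4}{3} + 2 z^{2}}{z}$ ($k{\left(z \right)} = \frac{\left(z^{2} + z z\right) + \frac{4}{3}}{z} = \frac{\left(z^{2} + z^{2}\right) + \frac{4}{3}}{z} = \frac{2 z^{2} + \frac{4}{3}}{z} = \frac{\frac{4}{3} + 2 z^{2}}{z}$)
$k{\left(-1 \right)} + \left(-3 + \left(-2 + 6\right) \left(0 + 5\right)\right)^{2} \cdot 138 = \left(2 \left(-1\right) + \frac{4}{3 \left(-1\right)}\right) + \left(-3 + \left(-2 + 6\right) \left(0 + 5\right)\right)^{2} \cdot 138 = \left(-2 + \frac{4}{3} \left(-1\right)\right) + \left(-3 + 4 \cdot 5\right)^{2} \cdot 138 = \left(-2 - \frac{4}{3}\right) + \left(-3 + 20\right)^{2} \cdot 138 = - \frac{10}{3} + 17^{2} \cdot 138 = - \frac{10}{3} + 289 \cdot 138 = - \frac{10}{3} + 39882 = \frac{119636}{3}$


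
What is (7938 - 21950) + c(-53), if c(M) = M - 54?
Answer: -14119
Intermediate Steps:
c(M) = -54 + M
(7938 - 21950) + c(-53) = (7938 - 21950) + (-54 - 53) = -14012 - 107 = -14119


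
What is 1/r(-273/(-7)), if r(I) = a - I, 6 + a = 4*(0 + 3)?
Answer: -1/33 ≈ -0.030303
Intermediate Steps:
a = 6 (a = -6 + 4*(0 + 3) = -6 + 4*3 = -6 + 12 = 6)
r(I) = 6 - I
1/r(-273/(-7)) = 1/(6 - (-273)/(-7)) = 1/(6 - (-273)*(-1)/7) = 1/(6 - 1*39) = 1/(6 - 39) = 1/(-33) = -1/33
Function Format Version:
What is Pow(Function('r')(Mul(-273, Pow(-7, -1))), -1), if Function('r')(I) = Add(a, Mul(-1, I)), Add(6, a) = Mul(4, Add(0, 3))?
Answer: Rational(-1, 33) ≈ -0.030303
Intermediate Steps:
a = 6 (a = Add(-6, Mul(4, Add(0, 3))) = Add(-6, Mul(4, 3)) = Add(-6, 12) = 6)
Function('r')(I) = Add(6, Mul(-1, I))
Pow(Function('r')(Mul(-273, Pow(-7, -1))), -1) = Pow(Add(6, Mul(-1, Mul(-273, Pow(-7, -1)))), -1) = Pow(Add(6, Mul(-1, Mul(-273, Rational(-1, 7)))), -1) = Pow(Add(6, Mul(-1, 39)), -1) = Pow(Add(6, -39), -1) = Pow(-33, -1) = Rational(-1, 33)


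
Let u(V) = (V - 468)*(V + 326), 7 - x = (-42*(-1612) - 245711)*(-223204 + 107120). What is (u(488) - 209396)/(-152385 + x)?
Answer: 418/44727093 ≈ 9.3456e-6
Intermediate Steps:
x = -20663764581 (x = 7 - (-42*(-1612) - 245711)*(-223204 + 107120) = 7 - (67704 - 245711)*(-116084) = 7 - (-178007)*(-116084) = 7 - 1*20663764588 = 7 - 20663764588 = -20663764581)
u(V) = (-468 + V)*(326 + V)
(u(488) - 209396)/(-152385 + x) = ((-152568 + 488² - 142*488) - 209396)/(-152385 - 20663764581) = ((-152568 + 238144 - 69296) - 209396)/(-20663916966) = (16280 - 209396)*(-1/20663916966) = -193116*(-1/20663916966) = 418/44727093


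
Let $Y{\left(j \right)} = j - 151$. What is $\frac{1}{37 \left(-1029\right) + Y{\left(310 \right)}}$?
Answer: $- \frac{1}{37914} \approx -2.6375 \cdot 10^{-5}$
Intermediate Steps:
$Y{\left(j \right)} = -151 + j$ ($Y{\left(j \right)} = j - 151 = -151 + j$)
$\frac{1}{37 \left(-1029\right) + Y{\left(310 \right)}} = \frac{1}{37 \left(-1029\right) + \left(-151 + 310\right)} = \frac{1}{-38073 + 159} = \frac{1}{-37914} = - \frac{1}{37914}$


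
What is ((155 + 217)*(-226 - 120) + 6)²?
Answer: 16565234436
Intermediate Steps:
((155 + 217)*(-226 - 120) + 6)² = (372*(-346) + 6)² = (-128712 + 6)² = (-128706)² = 16565234436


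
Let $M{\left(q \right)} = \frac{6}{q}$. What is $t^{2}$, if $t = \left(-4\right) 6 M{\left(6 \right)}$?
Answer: $576$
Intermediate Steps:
$t = -24$ ($t = \left(-4\right) 6 \cdot \frac{6}{6} = - 24 \cdot 6 \cdot \frac{1}{6} = \left(-24\right) 1 = -24$)
$t^{2} = \left(-24\right)^{2} = 576$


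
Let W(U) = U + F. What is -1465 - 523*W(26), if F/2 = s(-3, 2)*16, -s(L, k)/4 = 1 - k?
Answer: -82007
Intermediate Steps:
s(L, k) = -4 + 4*k (s(L, k) = -4*(1 - k) = -4 + 4*k)
F = 128 (F = 2*((-4 + 4*2)*16) = 2*((-4 + 8)*16) = 2*(4*16) = 2*64 = 128)
W(U) = 128 + U (W(U) = U + 128 = 128 + U)
-1465 - 523*W(26) = -1465 - 523*(128 + 26) = -1465 - 523*154 = -1465 - 80542 = -82007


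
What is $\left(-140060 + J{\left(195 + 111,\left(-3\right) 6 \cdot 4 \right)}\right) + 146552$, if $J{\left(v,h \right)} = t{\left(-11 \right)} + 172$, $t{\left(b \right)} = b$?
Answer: $6653$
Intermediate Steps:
$J{\left(v,h \right)} = 161$ ($J{\left(v,h \right)} = -11 + 172 = 161$)
$\left(-140060 + J{\left(195 + 111,\left(-3\right) 6 \cdot 4 \right)}\right) + 146552 = \left(-140060 + 161\right) + 146552 = -139899 + 146552 = 6653$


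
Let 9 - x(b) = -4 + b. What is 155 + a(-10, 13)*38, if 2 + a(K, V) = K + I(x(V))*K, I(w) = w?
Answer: -301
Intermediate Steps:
x(b) = 13 - b (x(b) = 9 - (-4 + b) = 9 + (4 - b) = 13 - b)
a(K, V) = -2 + K + K*(13 - V) (a(K, V) = -2 + (K + (13 - V)*K) = -2 + (K + K*(13 - V)) = -2 + K + K*(13 - V))
155 + a(-10, 13)*38 = 155 + (-2 - 10 - 1*(-10)*(-13 + 13))*38 = 155 + (-2 - 10 - 1*(-10)*0)*38 = 155 + (-2 - 10 + 0)*38 = 155 - 12*38 = 155 - 456 = -301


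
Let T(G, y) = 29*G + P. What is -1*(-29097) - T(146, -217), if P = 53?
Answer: 24810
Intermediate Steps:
T(G, y) = 53 + 29*G (T(G, y) = 29*G + 53 = 53 + 29*G)
-1*(-29097) - T(146, -217) = -1*(-29097) - (53 + 29*146) = 29097 - (53 + 4234) = 29097 - 1*4287 = 29097 - 4287 = 24810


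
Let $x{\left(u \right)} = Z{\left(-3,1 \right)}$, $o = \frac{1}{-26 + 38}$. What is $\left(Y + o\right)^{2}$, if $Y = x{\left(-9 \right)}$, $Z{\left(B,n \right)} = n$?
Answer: $\frac{169}{144} \approx 1.1736$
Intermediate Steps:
$o = \frac{1}{12} \approx 0.083333$
$x{\left(u \right)} = 1$
$Y = 1$
$\left(Y + o\right)^{2} = \left(1 + \frac{1}{12}\right)^{2} = \left(\frac{13}{12}\right)^{2} = \frac{169}{144}$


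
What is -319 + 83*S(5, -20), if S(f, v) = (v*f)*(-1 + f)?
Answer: -33519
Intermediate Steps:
S(f, v) = f*v*(-1 + f) (S(f, v) = (f*v)*(-1 + f) = f*v*(-1 + f))
-319 + 83*S(5, -20) = -319 + 83*(5*(-20)*(-1 + 5)) = -319 + 83*(5*(-20)*4) = -319 + 83*(-400) = -319 - 33200 = -33519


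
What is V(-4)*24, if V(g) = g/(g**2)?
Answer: -6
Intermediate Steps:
V(g) = 1/g (V(g) = g/g**2 = 1/g)
V(-4)*24 = 24/(-4) = -1/4*24 = -6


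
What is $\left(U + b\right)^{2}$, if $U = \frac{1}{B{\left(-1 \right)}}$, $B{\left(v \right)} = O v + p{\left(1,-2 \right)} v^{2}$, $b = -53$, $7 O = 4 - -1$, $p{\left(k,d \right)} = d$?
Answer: $\frac{1028196}{361} \approx 2848.2$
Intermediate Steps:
$O = \frac{5}{7}$ ($O = \frac{4 - -1}{7} = \frac{4 + 1}{7} = \frac{1}{7} \cdot 5 = \frac{5}{7} \approx 0.71429$)
$B{\left(v \right)} = - 2 v^{2} + \frac{5 v}{7}$ ($B{\left(v \right)} = \frac{5 v}{7} - 2 v^{2} = - 2 v^{2} + \frac{5 v}{7}$)
$U = - \frac{7}{19}$ ($U = \frac{1}{\frac{1}{7} \left(-1\right) \left(5 - -14\right)} = \frac{1}{\frac{1}{7} \left(-1\right) \left(5 + 14\right)} = \frac{1}{\frac{1}{7} \left(-1\right) 19} = \frac{1}{- \frac{19}{7}} = - \frac{7}{19} \approx -0.36842$)
$\left(U + b\right)^{2} = \left(- \frac{7}{19} - 53\right)^{2} = \left(- \frac{1014}{19}\right)^{2} = \frac{1028196}{361}$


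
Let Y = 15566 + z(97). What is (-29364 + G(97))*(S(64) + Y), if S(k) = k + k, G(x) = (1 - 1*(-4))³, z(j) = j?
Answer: -461713049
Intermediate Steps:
G(x) = 125 (G(x) = (1 + 4)³ = 5³ = 125)
Y = 15663 (Y = 15566 + 97 = 15663)
S(k) = 2*k
(-29364 + G(97))*(S(64) + Y) = (-29364 + 125)*(2*64 + 15663) = -29239*(128 + 15663) = -29239*15791 = -461713049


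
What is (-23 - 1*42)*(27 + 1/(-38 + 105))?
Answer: -117650/67 ≈ -1756.0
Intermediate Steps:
(-23 - 1*42)*(27 + 1/(-38 + 105)) = (-23 - 42)*(27 + 1/67) = -65*(27 + 1/67) = -65*1810/67 = -117650/67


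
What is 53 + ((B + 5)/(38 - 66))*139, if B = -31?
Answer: 2549/14 ≈ 182.07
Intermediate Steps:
53 + ((B + 5)/(38 - 66))*139 = 53 + ((-31 + 5)/(38 - 66))*139 = 53 - 26/(-28)*139 = 53 - 26*(-1/28)*139 = 53 + (13/14)*139 = 53 + 1807/14 = 2549/14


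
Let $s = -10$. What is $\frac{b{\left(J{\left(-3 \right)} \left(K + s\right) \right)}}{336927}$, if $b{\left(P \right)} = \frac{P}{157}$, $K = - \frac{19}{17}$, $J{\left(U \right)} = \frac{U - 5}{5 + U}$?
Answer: $\frac{252}{299752721} \approx 8.4069 \cdot 10^{-7}$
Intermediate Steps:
$J{\left(U \right)} = \frac{-5 + U}{5 + U}$
$K = - \frac{19}{17}$ ($K = \left(-19\right) \frac{1}{17} = - \frac{19}{17} \approx -1.1176$)
$b{\left(P \right)} = \frac{P}{157}$ ($b{\left(P \right)} = P \frac{1}{157} = \frac{P}{157}$)
$\frac{b{\left(J{\left(-3 \right)} \left(K + s\right) \right)}}{336927} = \frac{\frac{1}{157} \frac{-5 - 3}{5 - 3} \left(- \frac{19}{17} - 10\right)}{336927} = \frac{\frac{1}{2} \left(-8\right) \left(- \frac{189}{17}\right)}{157} \cdot \frac{1}{336927} = \frac{\left(-4\right) \left(- \frac{189}{17}\right)}{157} \cdot \frac{1}{336927} = \frac{1}{157} \cdot \frac{756}{17} \cdot \frac{1}{336927} = \frac{756}{2669} \cdot \frac{1}{336927} = \frac{252}{299752721}$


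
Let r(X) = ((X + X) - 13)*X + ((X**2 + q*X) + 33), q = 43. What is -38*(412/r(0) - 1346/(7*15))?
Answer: 14668/1155 ≈ 12.700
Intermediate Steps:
r(X) = 33 + X**2 + 43*X + X*(-13 + 2*X) (r(X) = ((X + X) - 13)*X + ((X**2 + 43*X) + 33) = (2*X - 13)*X + (33 + X**2 + 43*X) = (-13 + 2*X)*X + (33 + X**2 + 43*X) = X*(-13 + 2*X) + (33 + X**2 + 43*X) = 33 + X**2 + 43*X + X*(-13 + 2*X))
-38*(412/r(0) - 1346/(7*15)) = -38*(412/(33 + 3*0**2 + 30*0) - 1346/(7*15)) = -38*(412/(33 + 3*0 + 0) - 1346/105) = -38*(412/(33 + 0 + 0) - 1346*1/105) = -38*(412/33 - 1346/105) = -38*(-386/1155) = 14668/1155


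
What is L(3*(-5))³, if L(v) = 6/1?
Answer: 216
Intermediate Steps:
L(v) = 6 (L(v) = 6*1 = 6)
L(3*(-5))³ = 6³ = 216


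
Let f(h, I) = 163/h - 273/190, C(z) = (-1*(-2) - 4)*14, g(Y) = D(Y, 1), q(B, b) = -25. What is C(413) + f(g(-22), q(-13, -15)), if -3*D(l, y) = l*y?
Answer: -7534/1045 ≈ -7.2096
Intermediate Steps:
D(l, y) = -l*y/3
g(Y) = -Y/3 (g(Y) = -⅓*Y*1 = -Y/3)
C(z) = -28 (C(z) = (2 - 4)*14 = -2*14 = -28)
f(h, I) = -273/190 + 163/h (f(h, I) = 163/h - 273*1/190 = 163/h - 273/190 = -273/190 + 163/h)
C(413) + f(g(-22), q(-13, -15)) = -28 + (-273/190 + 163/((-⅓*(-22)))) = -28 + (-273/190 + 163/(22/3)) = -28 + (-273/190 + 163*(3/22)) = -28 + (-273/190 + 489/22) = -28 + 21726/1045 = -7534/1045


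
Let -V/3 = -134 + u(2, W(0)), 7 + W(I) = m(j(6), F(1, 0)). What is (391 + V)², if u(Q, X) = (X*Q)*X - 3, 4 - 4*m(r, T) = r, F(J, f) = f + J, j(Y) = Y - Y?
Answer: 343396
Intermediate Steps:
j(Y) = 0
F(J, f) = J + f
m(r, T) = 1 - r/4
W(I) = -6 (W(I) = -7 + (1 - ¼*0) = -7 + (1 + 0) = -7 + 1 = -6)
u(Q, X) = -3 + Q*X² (u(Q, X) = (Q*X)*X - 3 = Q*X² - 3 = -3 + Q*X²)
V = 195 (V = -3*(-134 + (-3 + 2*(-6)²)) = -3*(-134 + (-3 + 2*36)) = -3*(-134 + (-3 + 72)) = -3*(-134 + 69) = -3*(-65) = 195)
(391 + V)² = (391 + 195)² = 586² = 343396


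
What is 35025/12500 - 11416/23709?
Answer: 27508309/11854500 ≈ 2.3205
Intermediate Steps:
35025/12500 - 11416/23709 = 35025*(1/12500) - 11416*1/23709 = 1401/500 - 11416/23709 = 27508309/11854500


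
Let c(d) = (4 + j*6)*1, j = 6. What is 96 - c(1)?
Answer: 56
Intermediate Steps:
c(d) = 40 (c(d) = (4 + 6*6)*1 = (4 + 36)*1 = 40*1 = 40)
96 - c(1) = 96 - 1*40 = 96 - 40 = 56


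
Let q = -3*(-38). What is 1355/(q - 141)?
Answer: -1355/27 ≈ -50.185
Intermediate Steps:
q = 114
1355/(q - 141) = 1355/(114 - 141) = 1355/(-27) = 1355*(-1/27) = -1355/27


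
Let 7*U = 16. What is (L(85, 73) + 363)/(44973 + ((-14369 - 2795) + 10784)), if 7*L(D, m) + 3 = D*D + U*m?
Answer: 69509/1891057 ≈ 0.036757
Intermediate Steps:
U = 16/7 (U = (⅐)*16 = 16/7 ≈ 2.2857)
L(D, m) = -3/7 + D²/7 + 16*m/49 (L(D, m) = -3/7 + (D*D + 16*m/7)/7 = -3/7 + (D² + 16*m/7)/7 = -3/7 + (D²/7 + 16*m/49) = -3/7 + D²/7 + 16*m/49)
(L(85, 73) + 363)/(44973 + ((-14369 - 2795) + 10784)) = ((-3/7 + (⅐)*85² + (16/49)*73) + 363)/(44973 + ((-14369 - 2795) + 10784)) = ((-3/7 + (⅐)*7225 + 1168/49) + 363)/(44973 + (-17164 + 10784)) = ((-3/7 + 7225/7 + 1168/49) + 363)/(44973 - 6380) = (51722/49 + 363)/38593 = (69509/49)*(1/38593) = 69509/1891057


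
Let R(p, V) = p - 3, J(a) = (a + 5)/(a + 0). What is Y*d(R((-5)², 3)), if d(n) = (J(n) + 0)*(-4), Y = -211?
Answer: 11394/11 ≈ 1035.8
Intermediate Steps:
J(a) = (5 + a)/a
R(p, V) = -3 + p
d(n) = -4*(5 + n)/n (d(n) = ((5 + n)/n + 0)*(-4) = ((5 + n)/n)*(-4) = -4*(5 + n)/n)
Y*d(R((-5)², 3)) = -211*(-4 - 20/(-3 + (-5)²)) = -211*(-4 - 20/(-3 + 25)) = -211*(-4 - 20/22) = -211*(-4 - 20*1/22) = -211*(-4 - 10/11) = -211*(-54/11) = 11394/11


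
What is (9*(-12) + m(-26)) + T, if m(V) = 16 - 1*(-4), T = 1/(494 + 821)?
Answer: -115719/1315 ≈ -87.999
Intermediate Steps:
T = 1/1315 ≈ 0.00076046
m(V) = 20 (m(V) = 16 + 4 = 20)
(9*(-12) + m(-26)) + T = (9*(-12) + 20) + 1/1315 = (-108 + 20) + 1/1315 = -88 + 1/1315 = -115719/1315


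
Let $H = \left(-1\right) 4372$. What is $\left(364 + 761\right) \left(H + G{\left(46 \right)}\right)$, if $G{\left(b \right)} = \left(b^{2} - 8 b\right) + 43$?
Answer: $-2903625$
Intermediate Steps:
$H = -4372$
$G{\left(b \right)} = 43 + b^{2} - 8 b$
$\left(364 + 761\right) \left(H + G{\left(46 \right)}\right) = \left(364 + 761\right) \left(-4372 + \left(43 + 46^{2} - 368\right)\right) = 1125 \left(-4372 + \left(43 + 2116 - 368\right)\right) = 1125 \left(-4372 + 1791\right) = 1125 \left(-2581\right) = -2903625$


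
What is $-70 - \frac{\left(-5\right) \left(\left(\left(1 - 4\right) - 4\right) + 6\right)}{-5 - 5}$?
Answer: $- \frac{139}{2} \approx -69.5$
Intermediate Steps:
$-70 - \frac{\left(-5\right) \left(\left(\left(1 - 4\right) - 4\right) + 6\right)}{-5 - 5} = -70 - \frac{\left(-5\right) \left(\left(\left(1 - 4\right) - 4\right) + 6\right)}{-10} = -70 - - 5 \left(\left(-3 - 4\right) + 6\right) \left(- \frac{1}{10}\right) = -70 - - 5 \left(-7 + 6\right) \left(- \frac{1}{10}\right) = -70 - \left(-5\right) \left(-1\right) \left(- \frac{1}{10}\right) = -70 - 5 \left(- \frac{1}{10}\right) = -70 - - \frac{1}{2} = -70 + \frac{1}{2} = - \frac{139}{2}$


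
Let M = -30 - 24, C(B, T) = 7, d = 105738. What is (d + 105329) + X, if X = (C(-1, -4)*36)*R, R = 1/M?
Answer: 633187/3 ≈ 2.1106e+5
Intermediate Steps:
M = -54
R = -1/54 (R = 1/(-54) = -1/54 ≈ -0.018519)
X = -14/3 (X = (7*36)*(-1/54) = 252*(-1/54) = -14/3 ≈ -4.6667)
(d + 105329) + X = (105738 + 105329) - 14/3 = 211067 - 14/3 = 633187/3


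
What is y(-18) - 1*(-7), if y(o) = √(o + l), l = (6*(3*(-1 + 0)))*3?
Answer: 7 + 6*I*√2 ≈ 7.0 + 8.4853*I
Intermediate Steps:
l = -54 (l = (6*(3*(-1)))*3 = (6*(-3))*3 = -18*3 = -54)
y(o) = √(-54 + o) (y(o) = √(o - 54) = √(-54 + o))
y(-18) - 1*(-7) = √(-54 - 18) - 1*(-7) = √(-72) + 7 = 6*I*√2 + 7 = 7 + 6*I*√2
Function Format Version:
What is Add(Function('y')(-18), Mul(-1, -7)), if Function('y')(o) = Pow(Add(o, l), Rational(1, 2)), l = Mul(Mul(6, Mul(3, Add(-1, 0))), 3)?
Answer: Add(7, Mul(6, I, Pow(2, Rational(1, 2)))) ≈ Add(7.0000, Mul(8.4853, I))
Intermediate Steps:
l = -54 (l = Mul(Mul(6, Mul(3, -1)), 3) = Mul(Mul(6, -3), 3) = Mul(-18, 3) = -54)
Function('y')(o) = Pow(Add(-54, o), Rational(1, 2)) (Function('y')(o) = Pow(Add(o, -54), Rational(1, 2)) = Pow(Add(-54, o), Rational(1, 2)))
Add(Function('y')(-18), Mul(-1, -7)) = Add(Pow(Add(-54, -18), Rational(1, 2)), Mul(-1, -7)) = Add(Pow(-72, Rational(1, 2)), 7) = Add(Mul(6, I, Pow(2, Rational(1, 2))), 7) = Add(7, Mul(6, I, Pow(2, Rational(1, 2))))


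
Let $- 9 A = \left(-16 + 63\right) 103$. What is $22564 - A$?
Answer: $\frac{207917}{9} \approx 23102.0$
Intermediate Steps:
$A = - \frac{4841}{9}$ ($A = - \frac{\left(-16 + 63\right) 103}{9} = - \frac{47 \cdot 103}{9} = \left(- \frac{1}{9}\right) 4841 = - \frac{4841}{9} \approx -537.89$)
$22564 - A = 22564 - - \frac{4841}{9} = 22564 + \frac{4841}{9} = \frac{207917}{9}$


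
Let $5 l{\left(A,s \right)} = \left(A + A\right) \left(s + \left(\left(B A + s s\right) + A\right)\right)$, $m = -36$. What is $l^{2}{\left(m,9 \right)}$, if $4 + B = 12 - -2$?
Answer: $\frac{485409024}{25} \approx 1.9416 \cdot 10^{7}$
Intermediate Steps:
$B = 10$ ($B = -4 + \left(12 - -2\right) = -4 + \left(12 + 2\right) = -4 + 14 = 10$)
$l{\left(A,s \right)} = \frac{2 A \left(s + s^{2} + 11 A\right)}{5}$ ($l{\left(A,s \right)} = \frac{\left(A + A\right) \left(s + \left(\left(10 A + s s\right) + A\right)\right)}{5} = \frac{2 A \left(s + \left(\left(10 A + s^{2}\right) + A\right)\right)}{5} = \frac{2 A \left(s + \left(\left(s^{2} + 10 A\right) + A\right)\right)}{5} = \frac{2 A \left(s + \left(s^{2} + 11 A\right)\right)}{5} = \frac{2 A \left(s + s^{2} + 11 A\right)}{5}$)
$l^{2}{\left(m,9 \right)} = \left(\frac{2}{5} \left(-36\right) \left(9 + 9^{2} + 11 \left(-36\right)\right)\right)^{2} = \left(\frac{2}{5} \left(-36\right) \left(9 + 81 - 396\right)\right)^{2} = \left(\frac{2}{5} \left(-36\right) \left(-306\right)\right)^{2} = \left(\frac{22032}{5}\right)^{2} = \frac{485409024}{25}$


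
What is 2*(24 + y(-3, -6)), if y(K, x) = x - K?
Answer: 42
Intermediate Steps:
2*(24 + y(-3, -6)) = 2*(24 + (-6 - 1*(-3))) = 2*(24 + (-6 + 3)) = 2*(24 - 3) = 2*21 = 42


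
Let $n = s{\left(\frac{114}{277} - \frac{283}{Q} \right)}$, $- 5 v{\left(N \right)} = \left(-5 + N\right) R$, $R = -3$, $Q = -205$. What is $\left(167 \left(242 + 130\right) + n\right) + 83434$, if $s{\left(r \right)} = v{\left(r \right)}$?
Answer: $\frac{41327008658}{283925} \approx 1.4556 \cdot 10^{5}$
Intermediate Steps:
$v{\left(N \right)} = -3 + \frac{3 N}{5}$ ($v{\left(N \right)} = - \frac{\left(-5 + N\right) \left(-3\right)}{5} = - \frac{15 - 3 N}{5} = -3 + \frac{3 N}{5}$)
$s{\left(r \right)} = -3 + \frac{3 r}{5}$
$n = - \frac{546492}{283925}$ ($n = -3 + \frac{3 \left(\frac{114}{277} - \frac{283}{-205}\right)}{5} = -3 + \frac{3 \left(114 \cdot \frac{1}{277} - - \frac{283}{205}\right)}{5} = -3 + \frac{3 \left(\frac{114}{277} + \frac{283}{205}\right)}{5} = -3 + \frac{3}{5} \cdot \frac{101761}{56785} = -3 + \frac{305283}{283925} = - \frac{546492}{283925} \approx -1.9248$)
$\left(167 \left(242 + 130\right) + n\right) + 83434 = \left(167 \left(242 + 130\right) - \frac{546492}{283925}\right) + 83434 = \left(167 \cdot 372 - \frac{546492}{283925}\right) + 83434 = \left(62124 - \frac{546492}{283925}\right) + 83434 = \frac{17638010208}{283925} + 83434 = \frac{41327008658}{283925}$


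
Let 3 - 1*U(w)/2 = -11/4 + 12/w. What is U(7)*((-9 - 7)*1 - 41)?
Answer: -6441/14 ≈ -460.07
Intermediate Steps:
U(w) = 23/2 - 24/w (U(w) = 6 - 2*(-11/4 + 12/w) = 6 + (11/2 - 24/w) = 23/2 - 24/w)
U(7)*((-9 - 7)*1 - 41) = (23/2 - 24/7)*((-9 - 7)*1 - 41) = (23/2 - 24*⅐)*(-16*1 - 41) = (23/2 - 24/7)*(-16 - 41) = (113/14)*(-57) = -6441/14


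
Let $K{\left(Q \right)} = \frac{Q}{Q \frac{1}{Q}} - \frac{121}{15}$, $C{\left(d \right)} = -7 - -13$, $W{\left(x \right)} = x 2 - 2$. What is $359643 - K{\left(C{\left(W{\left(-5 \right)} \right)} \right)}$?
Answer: $\frac{5394676}{15} \approx 3.5965 \cdot 10^{5}$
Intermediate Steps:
$W{\left(x \right)} = -2 + 2 x$ ($W{\left(x \right)} = 2 x - 2 = -2 + 2 x$)
$C{\left(d \right)} = 6$ ($C{\left(d \right)} = -7 + 13 = 6$)
$K{\left(Q \right)} = - \frac{121}{15} + Q$ ($K{\left(Q \right)} = \frac{Q}{1} - \frac{121}{15} = Q 1 - \frac{121}{15} = Q - \frac{121}{15} = - \frac{121}{15} + Q$)
$359643 - K{\left(C{\left(W{\left(-5 \right)} \right)} \right)} = 359643 - \left(- \frac{121}{15} + 6\right) = 359643 - - \frac{31}{15} = 359643 + \frac{31}{15} = \frac{5394676}{15}$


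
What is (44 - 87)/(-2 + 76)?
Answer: -43/74 ≈ -0.58108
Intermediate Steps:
(44 - 87)/(-2 + 76) = -43/74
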